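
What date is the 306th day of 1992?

January has 31 days (306 − 31 = 275 remain).
February has 29 days (275 − 29 = 246 remain).
March has 31 days (246 − 31 = 215 remain).
April has 30 days (215 − 30 = 185 remain).
May has 31 days (185 − 31 = 154 remain).
June has 30 days (154 − 30 = 124 remain).
July has 31 days (124 − 31 = 93 remain).
August has 31 days (93 − 31 = 62 remain).
September has 30 days (62 − 30 = 32 remain).
October has 31 days (32 − 31 = 1 remain).
1 into November → November 1.

November 1, 1992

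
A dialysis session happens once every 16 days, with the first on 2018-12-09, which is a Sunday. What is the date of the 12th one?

2019-06-03

The 12th occurrence is 11 intervals after the first: 11 × 16 = 176 days after 2018-12-09.
December has 31 days — 22 days to the end of December leaves 154.
January has 31 days (123 left).
February has 28 days (95 left).
March has 31 days (64 left).
April has 30 days (34 left).
May has 31 days (3 left).
3 days into June → 2019-06-03.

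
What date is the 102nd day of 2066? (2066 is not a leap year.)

January has 31 days (102 − 31 = 71 remain).
February has 28 days (71 − 28 = 43 remain).
March has 31 days (43 − 31 = 12 remain).
12 into April → April 12.

12 April 2066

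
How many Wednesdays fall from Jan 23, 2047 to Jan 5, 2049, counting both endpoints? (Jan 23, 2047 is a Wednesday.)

Jan 23, 2047 is a Wednesday; the first Wednesday on or after it is Jan 23, 2047.
From Jan 23, 2047 to Jan 5, 2049: 342 + 366 + 5 = 713 days (rest of 2047, 2048, to Jan 5, 2049 in 2049).
713 ÷ 7 = 101 full weeks with remainder 6, so 101 more Wednesdays after the first → 102.

102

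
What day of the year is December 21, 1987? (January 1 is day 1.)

355

Days in months before December: 31 + 28 + 31 + 30 + 31 + 30 + 31 + 31 + 30 + 31 + 30 = 334.
Plus 21 days into December → day 355.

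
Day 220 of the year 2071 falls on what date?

Aug 8, 2071

Jan has 31 days (220 − 31 = 189 remain).
Feb has 28 days (189 − 28 = 161 remain).
Mar has 31 days (161 − 31 = 130 remain).
Apr has 30 days (130 − 30 = 100 remain).
May has 31 days (100 − 31 = 69 remain).
Jun has 30 days (69 − 30 = 39 remain).
Jul has 31 days (39 − 31 = 8 remain).
8 into Aug → Aug 8.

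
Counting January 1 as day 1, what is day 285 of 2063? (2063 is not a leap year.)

12 October 2063

January has 31 days (285 − 31 = 254 remain).
February has 28 days (254 − 28 = 226 remain).
March has 31 days (226 − 31 = 195 remain).
April has 30 days (195 − 30 = 165 remain).
May has 31 days (165 − 31 = 134 remain).
June has 30 days (134 − 30 = 104 remain).
July has 31 days (104 − 31 = 73 remain).
August has 31 days (73 − 31 = 42 remain).
September has 30 days (42 − 30 = 12 remain).
12 into October → October 12.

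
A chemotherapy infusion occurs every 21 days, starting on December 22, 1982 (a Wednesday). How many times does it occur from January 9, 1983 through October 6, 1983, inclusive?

13

Occurrences land 21·i days after December 22, 1982 for i = 0, 1, 2, …
January 9, 1983 is 18 days after the start; 18 ÷ 21 = 0 remainder 18; since the remainder is 18, round up to i = 1. First occurrence in the window: #2 on January 12, 1983 (1×21 = 21 days in).
October 6, 1983 is 288 days after the start; 288 ÷ 21 = 13 remainder 15. Last occurrence in the window: #14 on September 21, 1983.
Occurrences #2 through #14: 13 in total.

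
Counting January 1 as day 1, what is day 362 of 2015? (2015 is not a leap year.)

January has 31 days (362 − 31 = 331 remain).
February has 28 days (331 − 28 = 303 remain).
March has 31 days (303 − 31 = 272 remain).
April has 30 days (272 − 30 = 242 remain).
May has 31 days (242 − 31 = 211 remain).
June has 30 days (211 − 30 = 181 remain).
July has 31 days (181 − 31 = 150 remain).
August has 31 days (150 − 31 = 119 remain).
September has 30 days (119 − 30 = 89 remain).
October has 31 days (89 − 31 = 58 remain).
November has 30 days (58 − 30 = 28 remain).
28 into December → December 28.

2015-12-28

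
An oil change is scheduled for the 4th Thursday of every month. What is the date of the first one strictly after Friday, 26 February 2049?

February 2049 starts on a Monday; its first Thursday is the 4th, so the 4th Thursday is the 25th — 25 February 2049.
That is not after 26 February 2049, so look at March 2049.
March 2049 starts on a Monday; its first Thursday is the 4th, so the 4th Thursday is the 25th — 25 March 2049.

25 March 2049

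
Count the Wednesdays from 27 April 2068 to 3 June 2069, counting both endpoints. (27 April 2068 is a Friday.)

57

27 April 2068 is a Friday; the first Wednesday on or after it is 2 May 2068 (5 days later).
From 2 May 2068 to 3 June 2069: 243 + 154 = 397 days (rest of 2068, to 3 June 2069 in 2069).
397 ÷ 7 = 56 full weeks with remainder 5, so 56 more Wednesdays after the first → 57.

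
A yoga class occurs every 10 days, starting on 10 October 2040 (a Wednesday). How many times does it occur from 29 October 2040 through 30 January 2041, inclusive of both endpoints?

Occurrences land 10·i days after 10 October 2040 for i = 0, 1, 2, …
29 October 2040 is 19 days after the start; 19 ÷ 10 = 1 remainder 9; since the remainder is 9, round up to i = 2. First occurrence in the window: #3 on 30 October 2040 (2×10 = 20 days in).
30 January 2041 is 112 days after the start; 112 ÷ 10 = 11 remainder 2. Last occurrence in the window: #12 on 28 January 2041.
Occurrences #3 through #12: 10 in total.

10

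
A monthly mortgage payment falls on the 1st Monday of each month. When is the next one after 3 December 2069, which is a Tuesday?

6 January 2070

December 2069 starts on a Sunday, so its 1st Monday is 2 December 2069 (1 day in).
That is not after 3 December 2069, so look at January 2070.
January 2070 starts on a Wednesday, so its 1st Monday is 6 January 2070 (5 days in).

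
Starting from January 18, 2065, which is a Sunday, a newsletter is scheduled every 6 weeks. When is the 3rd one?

The 3rd occurrence is 2 intervals after the first: 2 × 42 = 84 days after January 18, 2065.
January has 31 days — 13 days to the end of January leaves 71.
February has 28 days (43 left).
March has 31 days (12 left).
12 days into April → April 12, 2065.

April 12, 2065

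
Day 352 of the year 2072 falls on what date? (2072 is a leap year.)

December 17, 2072

January has 31 days (352 − 31 = 321 remain).
February has 29 days (321 − 29 = 292 remain).
March has 31 days (292 − 31 = 261 remain).
April has 30 days (261 − 30 = 231 remain).
May has 31 days (231 − 31 = 200 remain).
June has 30 days (200 − 30 = 170 remain).
July has 31 days (170 − 31 = 139 remain).
August has 31 days (139 − 31 = 108 remain).
September has 30 days (108 − 30 = 78 remain).
October has 31 days (78 − 31 = 47 remain).
November has 30 days (47 − 30 = 17 remain).
17 into December → December 17.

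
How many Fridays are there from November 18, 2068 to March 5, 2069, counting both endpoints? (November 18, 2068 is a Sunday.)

November 18, 2068 is a Sunday; the first Friday on or after it is November 23, 2068 (5 days later).
From November 23, 2068 to March 5, 2069: 7 + 31 + 31 + 28 + 5 = 102 days (rest of November, December, January, February, March).
102 ÷ 7 = 14 full weeks with remainder 4, so 14 more Fridays after the first → 15.

15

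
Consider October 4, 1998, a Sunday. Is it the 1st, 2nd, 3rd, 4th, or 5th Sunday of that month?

1st

Day 4 falls in week ⌈4/7⌉ of the month.
Days 1–7 hold the 1st Sunday, 8–14 the 2nd, 15–21 the 3rd, 22–28 the 4th, 29–31 the 5th.
4 is in the range for the 1st.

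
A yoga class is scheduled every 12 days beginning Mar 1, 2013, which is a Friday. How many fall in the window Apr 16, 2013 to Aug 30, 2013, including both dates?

12

Occurrences land 12·i days after Mar 1, 2013 for i = 0, 1, 2, …
Apr 16, 2013 is 46 days after the start; 46 ÷ 12 = 3 remainder 10; since the remainder is 10, round up to i = 4. First occurrence in the window: #5 on Apr 18, 2013 (4×12 = 48 days in).
Aug 30, 2013 is 182 days after the start; 182 ÷ 12 = 15 remainder 2. Last occurrence in the window: #16 on Aug 28, 2013.
Occurrences #5 through #16: 12 in total.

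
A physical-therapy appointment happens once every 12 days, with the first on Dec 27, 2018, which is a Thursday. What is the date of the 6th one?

The 6th occurrence is 5 intervals after the first: 5 × 12 = 60 days after Dec 27, 2018.
Dec has 31 days — 4 days to the end of Dec leaves 56.
Jan has 31 days (25 left).
25 days into Feb → Feb 25, 2019.

Feb 25, 2019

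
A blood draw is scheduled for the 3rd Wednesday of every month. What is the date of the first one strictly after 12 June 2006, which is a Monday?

21 June 2006

June 2006 starts on a Thursday; its first Wednesday is the 7th, so the 3rd Wednesday is the 21st — 21 June 2006.
21 June 2006 is after 12 June 2006, so that is the next one.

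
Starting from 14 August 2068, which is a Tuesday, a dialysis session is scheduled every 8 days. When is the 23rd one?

6 February 2069

The 23rd occurrence is 22 intervals after the first: 22 × 8 = 176 days after 14 August 2068.
August has 31 days — 17 days to the end of August leaves 159.
September has 30 days (129 left).
October has 31 days (98 left).
November has 30 days (68 left).
December has 31 days (37 left).
January has 31 days (6 left).
6 days into February → 6 February 2069.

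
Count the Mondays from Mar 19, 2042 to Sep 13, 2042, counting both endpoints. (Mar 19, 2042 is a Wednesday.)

Mar 19, 2042 is a Wednesday; the first Monday on or after it is Mar 24, 2042 (5 days later).
From Mar 24, 2042 to Sep 13, 2042: 7 + 30 + 31 + 30 + 31 + 31 + 13 = 173 days (rest of Mar, Apr, May, Jun, Jul, Aug, Sep).
173 ÷ 7 = 24 full weeks with remainder 5, so 24 more Mondays after the first → 25.

25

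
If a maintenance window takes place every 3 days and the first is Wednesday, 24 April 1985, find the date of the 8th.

15 May 1985

The 8th occurrence is 7 intervals after the first: 7 × 3 = 21 days after 24 April 1985.
April has 30 days — 6 days to the end of April leaves 15.
15 days into May → 15 May 1985.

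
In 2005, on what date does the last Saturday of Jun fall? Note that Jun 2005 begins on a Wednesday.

Jun 2005 begins on a Wednesday, so the first Saturday is Jun 4 (3 days later).
Jun 2005 has 30 days. Adding weeks: 4, 11, 18, 25 — the last one ≤ 30 is the 25th.

Jun 25, 2005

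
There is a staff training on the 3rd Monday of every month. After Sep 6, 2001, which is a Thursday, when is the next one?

Sep 17, 2001

Sep 2001 starts on a Saturday; its first Monday is the 3rd, so the 3rd Monday is the 17th — Sep 17, 2001.
Sep 17, 2001 is after Sep 6, 2001, so that is the next one.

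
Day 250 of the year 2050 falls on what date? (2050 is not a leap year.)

September 7, 2050

January has 31 days (250 − 31 = 219 remain).
February has 28 days (219 − 28 = 191 remain).
March has 31 days (191 − 31 = 160 remain).
April has 30 days (160 − 30 = 130 remain).
May has 31 days (130 − 31 = 99 remain).
June has 30 days (99 − 30 = 69 remain).
July has 31 days (69 − 31 = 38 remain).
August has 31 days (38 − 31 = 7 remain).
7 into September → September 7.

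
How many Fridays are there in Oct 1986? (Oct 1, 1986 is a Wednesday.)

5

Oct 1, 1986 is a Wednesday; the first Friday on or after it is Oct 3, 1986 (2 days later).
From Oct 3, 1986 to Oct 31, 1986 is 31 − 3 = 28 days.
28 ÷ 7 = 4 full weeks with remainder 0, so 4 more Fridays after the first → 5.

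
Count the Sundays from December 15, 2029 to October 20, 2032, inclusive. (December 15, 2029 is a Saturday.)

December 15, 2029 is a Saturday; the first Sunday on or after it is December 16, 2029 (1 day later).
From December 16, 2029 to October 20, 2032: 15 + 365 + 365 + 294 = 1039 days (rest of 2029, 2030, 2031, to October 20, 2032 in 2032).
1039 ÷ 7 = 148 full weeks with remainder 3, so 148 more Sundays after the first → 149.

149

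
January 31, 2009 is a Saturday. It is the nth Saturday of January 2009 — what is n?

5th

Day 31 falls in week ⌈31/7⌉ of the month.
Days 1–7 hold the 1st Saturday, 8–14 the 2nd, 15–21 the 3rd, 22–28 the 4th, 29–31 the 5th.
31 is in the range for the 5th.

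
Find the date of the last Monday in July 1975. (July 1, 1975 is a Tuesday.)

July 1975 begins on a Tuesday, so the first Monday is July 7 (6 days later).
July 1975 has 31 days. Adding weeks: 7, 14, 21, 28 — the last one ≤ 31 is the 28th.

1975-07-28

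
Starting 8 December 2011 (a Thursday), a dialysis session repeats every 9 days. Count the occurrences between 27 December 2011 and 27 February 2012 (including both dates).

Occurrences land 9·i days after 8 December 2011 for i = 0, 1, 2, …
27 December 2011 is 19 days after the start; 19 ÷ 9 = 2 remainder 1; since the remainder is 1, round up to i = 3. First occurrence in the window: #4 on 4 January 2012 (3×9 = 27 days in).
27 February 2012 is 81 days after the start; 81 ÷ 9 = 9 remainder 0. Last occurrence in the window: #10 on 27 February 2012.
Occurrences #4 through #10: 7 in total.

7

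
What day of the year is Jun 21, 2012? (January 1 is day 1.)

Days in months before Jun: 31 + 29 + 31 + 30 + 31 = 152.
Plus 21 days into Jun → day 173.

173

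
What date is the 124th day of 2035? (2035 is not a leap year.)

May 4, 2035

January has 31 days (124 − 31 = 93 remain).
February has 28 days (93 − 28 = 65 remain).
March has 31 days (65 − 31 = 34 remain).
April has 30 days (34 − 30 = 4 remain).
4 into May → May 4.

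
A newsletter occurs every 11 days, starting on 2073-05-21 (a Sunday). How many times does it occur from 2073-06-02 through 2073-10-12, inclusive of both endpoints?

Occurrences land 11·i days after 2073-05-21 for i = 0, 1, 2, …
2073-06-02 is 12 days after the start; 12 ÷ 11 = 1 remainder 1; since the remainder is 1, round up to i = 2. First occurrence in the window: #3 on 2073-06-12 (2×11 = 22 days in).
2073-10-12 is 144 days after the start; 144 ÷ 11 = 13 remainder 1. Last occurrence in the window: #14 on 2073-10-11.
Occurrences #3 through #14: 12 in total.

12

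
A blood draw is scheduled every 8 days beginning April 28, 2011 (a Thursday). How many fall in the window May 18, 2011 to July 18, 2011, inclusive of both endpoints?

Occurrences land 8·i days after April 28, 2011 for i = 0, 1, 2, …
May 18, 2011 is 20 days after the start; 20 ÷ 8 = 2 remainder 4; since the remainder is 4, round up to i = 3. First occurrence in the window: #4 on May 22, 2011 (3×8 = 24 days in).
July 18, 2011 is 81 days after the start; 81 ÷ 8 = 10 remainder 1. Last occurrence in the window: #11 on July 17, 2011.
Occurrences #4 through #11: 8 in total.

8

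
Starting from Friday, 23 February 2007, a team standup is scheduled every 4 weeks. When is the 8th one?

7 September 2007

The 8th occurrence is 7 intervals after the first: 7 × 28 = 196 days after 23 February 2007.
February has 28 days — 5 days to the end of February leaves 191.
March has 31 days (160 left).
April has 30 days (130 left).
May has 31 days (99 left).
June has 30 days (69 left).
July has 31 days (38 left).
August has 31 days (7 left).
7 days into September → 7 September 2007.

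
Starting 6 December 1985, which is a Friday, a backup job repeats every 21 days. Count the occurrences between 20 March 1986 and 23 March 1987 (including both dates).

Occurrences land 21·i days after 6 December 1985 for i = 0, 1, 2, …
20 March 1986 is 104 days after the start; 104 ÷ 21 = 4 remainder 20; since the remainder is 20, round up to i = 5. First occurrence in the window: #6 on 21 March 1986 (5×21 = 105 days in).
23 March 1987 is 472 days after the start; 472 ÷ 21 = 22 remainder 10. Last occurrence in the window: #23 on 13 March 1987.
Occurrences #6 through #23: 18 in total.

18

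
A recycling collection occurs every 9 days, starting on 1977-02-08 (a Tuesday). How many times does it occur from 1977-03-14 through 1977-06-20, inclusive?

11

Occurrences land 9·i days after 1977-02-08 for i = 0, 1, 2, …
1977-03-14 is 34 days after the start; 34 ÷ 9 = 3 remainder 7; since the remainder is 7, round up to i = 4. First occurrence in the window: #5 on 1977-03-16 (4×9 = 36 days in).
1977-06-20 is 132 days after the start; 132 ÷ 9 = 14 remainder 6. Last occurrence in the window: #15 on 1977-06-14.
Occurrences #5 through #15: 11 in total.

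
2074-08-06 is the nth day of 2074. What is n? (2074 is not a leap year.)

218

Days in months before August: 31 + 28 + 31 + 30 + 31 + 30 + 31 = 212.
Plus 6 days into August → day 218.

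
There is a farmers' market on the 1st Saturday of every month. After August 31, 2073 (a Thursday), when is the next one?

September 2, 2073

August 2073 starts on a Tuesday, so its 1st Saturday is August 5, 2073 (4 days in).
That is not after August 31, 2073, so look at September 2073.
September 2073 starts on a Friday, so its 1st Saturday is September 2, 2073 (1 day in).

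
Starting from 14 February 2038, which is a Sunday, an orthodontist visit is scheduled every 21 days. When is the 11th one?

12 September 2038

The 11th occurrence is 10 intervals after the first: 10 × 21 = 210 days after 14 February 2038.
February has 28 days — 14 days to the end of February leaves 196.
March has 31 days (165 left).
April has 30 days (135 left).
May has 31 days (104 left).
June has 30 days (74 left).
July has 31 days (43 left).
August has 31 days (12 left).
12 days into September → 12 September 2038.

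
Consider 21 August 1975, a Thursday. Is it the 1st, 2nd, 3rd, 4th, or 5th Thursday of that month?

Day 21 falls in week ⌈21/7⌉ of the month.
Days 1–7 hold the 1st Thursday, 8–14 the 2nd, 15–21 the 3rd, 22–28 the 4th, 29–31 the 5th.
21 is in the range for the 3rd.

3rd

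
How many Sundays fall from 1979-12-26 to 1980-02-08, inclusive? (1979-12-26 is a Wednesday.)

6

1979-12-26 is a Wednesday; the first Sunday on or after it is 1979-12-30 (4 days later).
From 1979-12-30 to 1980-02-08: 1 + 31 + 8 = 40 days (rest of December, January, February).
40 ÷ 7 = 5 full weeks with remainder 5, so 5 more Sundays after the first → 6.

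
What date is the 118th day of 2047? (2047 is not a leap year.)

January has 31 days (118 − 31 = 87 remain).
February has 28 days (87 − 28 = 59 remain).
March has 31 days (59 − 31 = 28 remain).
28 into April → April 28.

April 28, 2047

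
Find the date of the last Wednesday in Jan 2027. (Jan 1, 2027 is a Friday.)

Jan 27, 2027

Jan 2027 begins on a Friday, so the first Wednesday is Jan 6 (5 days later).
Jan 2027 has 31 days. Adding weeks: 6, 13, 20, 27 — the last one ≤ 31 is the 27th.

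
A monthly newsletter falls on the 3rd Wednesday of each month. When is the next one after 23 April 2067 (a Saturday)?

18 May 2067

April 2067 starts on a Friday; its first Wednesday is the 6th, so the 3rd Wednesday is the 20th — 20 April 2067.
That is not after 23 April 2067, so look at May 2067.
May 2067 starts on a Sunday; its first Wednesday is the 4th, so the 3rd Wednesday is the 18th — 18 May 2067.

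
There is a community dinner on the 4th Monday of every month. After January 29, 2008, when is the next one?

January 2008 starts on a Tuesday; its first Monday is the 7th, so the 4th Monday is the 28th — January 28, 2008.
That is not after January 29, 2008, so look at February 2008.
February 2008 starts on a Friday; its first Monday is the 4th, so the 4th Monday is the 25th — February 25, 2008.

February 25, 2008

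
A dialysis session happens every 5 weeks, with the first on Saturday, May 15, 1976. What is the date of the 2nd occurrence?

The 2nd occurrence is 1 interval after the first: 1 × 35 = 35 days after May 15, 1976.
May has 31 days — 16 days to the end of May leaves 19.
19 days into Jun → Jun 19, 1976.

Jun 19, 1976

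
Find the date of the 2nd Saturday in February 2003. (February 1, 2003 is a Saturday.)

February 2003 begins on a Saturday, so the first Saturday is February 1.
The 2nd Saturday is 1 weeks later: 1 + 7 = 8.

2003-02-08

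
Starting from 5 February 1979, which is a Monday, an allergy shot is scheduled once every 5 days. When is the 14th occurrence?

The 14th occurrence is 13 intervals after the first: 13 × 5 = 65 days after 5 February 1979.
February has 28 days — 23 days to the end of February leaves 42.
March has 31 days (11 left).
11 days into April → 11 April 1979.

11 April 1979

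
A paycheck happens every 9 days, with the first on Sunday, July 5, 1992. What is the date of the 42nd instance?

The 42nd occurrence is 41 intervals after the first: 41 × 9 = 369 days after July 5, 1992.
July has 31 days — 26 days to the end of July leaves 343.
August has 31 days (312 left).
September has 30 days (282 left).
October has 31 days (251 left).
November has 30 days (221 left).
December has 31 days (190 left).
January has 31 days (159 left).
February has 28 days (131 left).
March has 31 days (100 left).
April has 30 days (70 left).
May has 31 days (39 left).
June has 30 days (9 left).
9 days into July → July 9, 1993.

July 9, 1993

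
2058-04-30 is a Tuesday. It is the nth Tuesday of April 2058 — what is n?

Day 30 falls in week ⌈30/7⌉ of the month.
Days 1–7 hold the 1st Tuesday, 8–14 the 2nd, 15–21 the 3rd, 22–28 the 4th, 29–31 the 5th.
30 is in the range for the 5th.

5th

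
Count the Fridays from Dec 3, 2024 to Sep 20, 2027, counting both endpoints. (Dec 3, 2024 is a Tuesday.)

Dec 3, 2024 is a Tuesday; the first Friday on or after it is Dec 6, 2024 (3 days later).
From Dec 6, 2024 to Sep 20, 2027: 25 + 365 + 365 + 263 = 1018 days (rest of 2024, 2025, 2026, to Sep 20, 2027 in 2027).
1018 ÷ 7 = 145 full weeks with remainder 3, so 145 more Fridays after the first → 146.

146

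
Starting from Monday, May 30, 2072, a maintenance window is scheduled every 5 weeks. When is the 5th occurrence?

Oct 17, 2072

The 5th occurrence is 4 intervals after the first: 4 × 35 = 140 days after May 30, 2072.
May has 31 days — 1 day to the end of May leaves 139.
Jun has 30 days (109 left).
Jul has 31 days (78 left).
Aug has 31 days (47 left).
Sep has 30 days (17 left).
17 days into Oct → Oct 17, 2072.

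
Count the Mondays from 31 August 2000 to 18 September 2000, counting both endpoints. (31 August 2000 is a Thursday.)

3

31 August 2000 is a Thursday; the first Monday on or after it is 4 September 2000 (4 days later).
From 4 September 2000 to 18 September 2000 is 18 − 4 = 14 days.
14 ÷ 7 = 2 full weeks with remainder 0, so 2 more Mondays after the first → 3.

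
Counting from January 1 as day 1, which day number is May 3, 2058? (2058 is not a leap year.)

123

Days in months before May: 31 + 28 + 31 + 30 = 120.
Plus 3 days into May → day 123.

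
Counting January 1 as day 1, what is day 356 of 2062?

January has 31 days (356 − 31 = 325 remain).
February has 28 days (325 − 28 = 297 remain).
March has 31 days (297 − 31 = 266 remain).
April has 30 days (266 − 30 = 236 remain).
May has 31 days (236 − 31 = 205 remain).
June has 30 days (205 − 30 = 175 remain).
July has 31 days (175 − 31 = 144 remain).
August has 31 days (144 − 31 = 113 remain).
September has 30 days (113 − 30 = 83 remain).
October has 31 days (83 − 31 = 52 remain).
November has 30 days (52 − 30 = 22 remain).
22 into December → December 22.

2062-12-22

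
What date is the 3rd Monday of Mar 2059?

Mar 17, 2059

Mar 2059 begins on a Saturday, so the first Monday is Mar 3 (2 days later).
The 3rd Monday is 2 weeks later: 3 + 14 = 17.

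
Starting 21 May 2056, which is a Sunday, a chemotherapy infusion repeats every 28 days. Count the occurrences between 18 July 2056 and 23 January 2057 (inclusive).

Occurrences land 28·i days after 21 May 2056 for i = 0, 1, 2, …
18 July 2056 is 58 days after the start; 58 ÷ 28 = 2 remainder 2; since the remainder is 2, round up to i = 3. First occurrence in the window: #4 on 13 August 2056 (3×28 = 84 days in).
23 January 2057 is 247 days after the start; 247 ÷ 28 = 8 remainder 23. Last occurrence in the window: #9 on 31 December 2056.
Occurrences #4 through #9: 6 in total.

6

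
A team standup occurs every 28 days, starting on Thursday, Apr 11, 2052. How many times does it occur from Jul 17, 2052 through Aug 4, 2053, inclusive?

Occurrences land 28·i days after Apr 11, 2052 for i = 0, 1, 2, …
Jul 17, 2052 is 97 days after the start; 97 ÷ 28 = 3 remainder 13; since the remainder is 13, round up to i = 4. First occurrence in the window: #5 on Aug 1, 2052 (4×28 = 112 days in).
Aug 4, 2053 is 480 days after the start; 480 ÷ 28 = 17 remainder 4. Last occurrence in the window: #18 on Jul 31, 2053.
Occurrences #5 through #18: 14 in total.

14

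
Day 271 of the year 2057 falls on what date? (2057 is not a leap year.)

2057-09-28

January has 31 days (271 − 31 = 240 remain).
February has 28 days (240 − 28 = 212 remain).
March has 31 days (212 − 31 = 181 remain).
April has 30 days (181 − 30 = 151 remain).
May has 31 days (151 − 31 = 120 remain).
June has 30 days (120 − 30 = 90 remain).
July has 31 days (90 − 31 = 59 remain).
August has 31 days (59 − 31 = 28 remain).
28 into September → September 28.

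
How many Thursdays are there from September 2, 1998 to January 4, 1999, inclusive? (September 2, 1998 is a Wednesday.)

September 2, 1998 is a Wednesday; the first Thursday on or after it is September 3, 1998 (1 day later).
From September 3, 1998 to January 4, 1999: 27 + 31 + 30 + 31 + 4 = 123 days (rest of September, October, November, December, January).
123 ÷ 7 = 17 full weeks with remainder 4, so 17 more Thursdays after the first → 18.

18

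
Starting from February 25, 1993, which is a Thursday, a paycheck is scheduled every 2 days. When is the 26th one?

April 16, 1993

The 26th occurrence is 25 intervals after the first: 25 × 2 = 50 days after February 25, 1993.
February has 28 days — 3 days to the end of February leaves 47.
March has 31 days (16 left).
16 days into April → April 16, 1993.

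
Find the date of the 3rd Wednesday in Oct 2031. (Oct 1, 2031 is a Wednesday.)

Oct 15, 2031

Oct 2031 begins on a Wednesday, so the first Wednesday is Oct 1.
The 3rd Wednesday is 2 weeks later: 1 + 14 = 15.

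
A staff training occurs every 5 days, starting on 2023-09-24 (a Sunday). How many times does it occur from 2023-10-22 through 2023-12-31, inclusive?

14

Occurrences land 5·i days after 2023-09-24 for i = 0, 1, 2, …
2023-10-22 is 28 days after the start; 28 ÷ 5 = 5 remainder 3; since the remainder is 3, round up to i = 6. First occurrence in the window: #7 on 2023-10-24 (6×5 = 30 days in).
2023-12-31 is 98 days after the start; 98 ÷ 5 = 19 remainder 3. Last occurrence in the window: #20 on 2023-12-28.
Occurrences #7 through #20: 14 in total.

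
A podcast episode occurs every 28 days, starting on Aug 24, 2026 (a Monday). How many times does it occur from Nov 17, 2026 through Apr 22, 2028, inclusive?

Occurrences land 28·i days after Aug 24, 2026 for i = 0, 1, 2, …
Nov 17, 2026 is 85 days after the start; 85 ÷ 28 = 3 remainder 1; since the remainder is 1, round up to i = 4. First occurrence in the window: #5 on Dec 14, 2026 (4×28 = 112 days in).
Apr 22, 2028 is 607 days after the start; 607 ÷ 28 = 21 remainder 19. Last occurrence in the window: #22 on Apr 3, 2028.
Occurrences #5 through #22: 18 in total.

18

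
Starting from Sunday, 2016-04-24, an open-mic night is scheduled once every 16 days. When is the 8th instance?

2016-08-14

The 8th occurrence is 7 intervals after the first: 7 × 16 = 112 days after 2016-04-24.
April has 30 days — 6 days to the end of April leaves 106.
May has 31 days (75 left).
June has 30 days (45 left).
July has 31 days (14 left).
14 days into August → 2016-08-14.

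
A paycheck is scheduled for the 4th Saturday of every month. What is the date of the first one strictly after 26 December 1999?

December 1999 starts on a Wednesday; its first Saturday is the 4th, so the 4th Saturday is the 25th — 25 December 1999.
That is not after 26 December 1999, so look at January 2000.
January 2000 starts on a Saturday; its first Saturday is the 1st, so the 4th Saturday is the 22nd — 22 January 2000.

22 January 2000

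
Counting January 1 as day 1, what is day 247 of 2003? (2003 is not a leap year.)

2003-09-04

January has 31 days (247 − 31 = 216 remain).
February has 28 days (216 − 28 = 188 remain).
March has 31 days (188 − 31 = 157 remain).
April has 30 days (157 − 30 = 127 remain).
May has 31 days (127 − 31 = 96 remain).
June has 30 days (96 − 30 = 66 remain).
July has 31 days (66 − 31 = 35 remain).
August has 31 days (35 − 31 = 4 remain).
4 into September → September 4.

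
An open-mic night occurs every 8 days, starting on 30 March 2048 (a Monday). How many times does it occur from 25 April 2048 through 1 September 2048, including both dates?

Occurrences land 8·i days after 30 March 2048 for i = 0, 1, 2, …
25 April 2048 is 26 days after the start; 26 ÷ 8 = 3 remainder 2; since the remainder is 2, round up to i = 4. First occurrence in the window: #5 on 1 May 2048 (4×8 = 32 days in).
1 September 2048 is 155 days after the start; 155 ÷ 8 = 19 remainder 3. Last occurrence in the window: #20 on 29 August 2048.
Occurrences #5 through #20: 16 in total.

16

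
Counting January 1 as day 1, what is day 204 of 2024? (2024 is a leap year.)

January has 31 days (204 − 31 = 173 remain).
February has 29 days (173 − 29 = 144 remain).
March has 31 days (144 − 31 = 113 remain).
April has 30 days (113 − 30 = 83 remain).
May has 31 days (83 − 31 = 52 remain).
June has 30 days (52 − 30 = 22 remain).
22 into July → July 22.

22 July 2024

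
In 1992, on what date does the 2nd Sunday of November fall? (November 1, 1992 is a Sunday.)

8 November 1992

November 1992 begins on a Sunday, so the first Sunday is November 1.
The 2nd Sunday is 1 weeks later: 1 + 7 = 8.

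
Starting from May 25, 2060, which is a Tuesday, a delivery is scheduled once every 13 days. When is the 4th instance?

The 4th occurrence is 3 intervals after the first: 3 × 13 = 39 days after May 25, 2060.
May has 31 days — 6 days to the end of May leaves 33.
June has 30 days (3 left).
3 days into July → July 3, 2060.

July 3, 2060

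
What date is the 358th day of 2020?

2020-12-23

January has 31 days (358 − 31 = 327 remain).
February has 29 days (327 − 29 = 298 remain).
March has 31 days (298 − 31 = 267 remain).
April has 30 days (267 − 30 = 237 remain).
May has 31 days (237 − 31 = 206 remain).
June has 30 days (206 − 30 = 176 remain).
July has 31 days (176 − 31 = 145 remain).
August has 31 days (145 − 31 = 114 remain).
September has 30 days (114 − 30 = 84 remain).
October has 31 days (84 − 31 = 53 remain).
November has 30 days (53 − 30 = 23 remain).
23 into December → December 23.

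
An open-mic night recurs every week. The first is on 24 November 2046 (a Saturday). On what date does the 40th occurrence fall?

The 40th occurrence is 39 intervals after the first: 39 × 7 = 273 days after 24 November 2046.
November has 30 days — 6 days to the end of November leaves 267.
December has 31 days (236 left).
January has 31 days (205 left).
February has 28 days (177 left).
March has 31 days (146 left).
April has 30 days (116 left).
May has 31 days (85 left).
June has 30 days (55 left).
July has 31 days (24 left).
24 days into August → 24 August 2047.

24 August 2047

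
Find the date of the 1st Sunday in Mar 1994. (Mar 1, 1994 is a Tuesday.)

Mar 1994 begins on a Tuesday, so the first Sunday is Mar 6 (5 days later).

Mar 6, 1994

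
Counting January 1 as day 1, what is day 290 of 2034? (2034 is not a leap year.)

Jan has 31 days (290 − 31 = 259 remain).
Feb has 28 days (259 − 28 = 231 remain).
Mar has 31 days (231 − 31 = 200 remain).
Apr has 30 days (200 − 30 = 170 remain).
May has 31 days (170 − 31 = 139 remain).
Jun has 30 days (139 − 30 = 109 remain).
Jul has 31 days (109 − 31 = 78 remain).
Aug has 31 days (78 − 31 = 47 remain).
Sep has 30 days (47 − 30 = 17 remain).
17 into Oct → Oct 17.

Oct 17, 2034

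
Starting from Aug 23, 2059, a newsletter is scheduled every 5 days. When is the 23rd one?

The 23rd occurrence is 22 intervals after the first: 22 × 5 = 110 days after Aug 23, 2059.
Aug has 31 days — 8 days to the end of Aug leaves 102.
Sep has 30 days (72 left).
Oct has 31 days (41 left).
Nov has 30 days (11 left).
11 days into Dec → Dec 11, 2059.

Dec 11, 2059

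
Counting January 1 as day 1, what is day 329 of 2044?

November 24, 2044

January has 31 days (329 − 31 = 298 remain).
February has 29 days (298 − 29 = 269 remain).
March has 31 days (269 − 31 = 238 remain).
April has 30 days (238 − 30 = 208 remain).
May has 31 days (208 − 31 = 177 remain).
June has 30 days (177 − 30 = 147 remain).
July has 31 days (147 − 31 = 116 remain).
August has 31 days (116 − 31 = 85 remain).
September has 30 days (85 − 30 = 55 remain).
October has 31 days (55 − 31 = 24 remain).
24 into November → November 24.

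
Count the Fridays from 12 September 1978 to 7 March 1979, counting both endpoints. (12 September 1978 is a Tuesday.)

25

12 September 1978 is a Tuesday; the first Friday on or after it is 15 September 1978 (3 days later).
From 15 September 1978 to 7 March 1979: 15 + 31 + 30 + 31 + 31 + 28 + 7 = 173 days (rest of September, October, November, December, January, February, March).
173 ÷ 7 = 24 full weeks with remainder 5, so 24 more Fridays after the first → 25.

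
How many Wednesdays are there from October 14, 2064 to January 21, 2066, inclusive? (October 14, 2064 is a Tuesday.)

67

October 14, 2064 is a Tuesday; the first Wednesday on or after it is October 15, 2064 (1 day later).
From October 15, 2064 to January 21, 2066: 77 + 365 + 21 = 463 days (rest of 2064, 2065, to January 21, 2066 in 2066).
463 ÷ 7 = 66 full weeks with remainder 1, so 66 more Wednesdays after the first → 67.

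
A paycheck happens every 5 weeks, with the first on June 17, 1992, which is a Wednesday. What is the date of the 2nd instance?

The 2nd occurrence is 1 interval after the first: 1 × 35 = 35 days after June 17, 1992.
June has 30 days — 13 days to the end of June leaves 22.
22 days into July → July 22, 1992.

July 22, 1992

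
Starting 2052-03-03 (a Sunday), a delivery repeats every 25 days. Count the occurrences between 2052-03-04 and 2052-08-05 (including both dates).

Occurrences land 25·i days after 2052-03-03 for i = 0, 1, 2, …
2052-03-04 is 1 day after the start; 1 ÷ 25 = 0 remainder 1; since the remainder is 1, round up to i = 1. First occurrence in the window: #2 on 2052-03-28 (1×25 = 25 days in).
2052-08-05 is 155 days after the start; 155 ÷ 25 = 6 remainder 5. Last occurrence in the window: #7 on 2052-07-31.
Occurrences #2 through #7: 6 in total.

6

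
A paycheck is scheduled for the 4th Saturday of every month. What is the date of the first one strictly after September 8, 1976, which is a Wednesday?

September 1976 starts on a Wednesday; its first Saturday is the 4th, so the 4th Saturday is the 25th — September 25, 1976.
September 25, 1976 is after September 8, 1976, so that is the next one.

September 25, 1976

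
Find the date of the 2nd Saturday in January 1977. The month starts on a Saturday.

January 1977 begins on a Saturday, so the first Saturday is January 1.
The 2nd Saturday is 1 weeks later: 1 + 7 = 8.

1977-01-08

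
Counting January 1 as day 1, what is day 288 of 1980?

January has 31 days (288 − 31 = 257 remain).
February has 29 days (257 − 29 = 228 remain).
March has 31 days (228 − 31 = 197 remain).
April has 30 days (197 − 30 = 167 remain).
May has 31 days (167 − 31 = 136 remain).
June has 30 days (136 − 30 = 106 remain).
July has 31 days (106 − 31 = 75 remain).
August has 31 days (75 − 31 = 44 remain).
September has 30 days (44 − 30 = 14 remain).
14 into October → October 14.

14 October 1980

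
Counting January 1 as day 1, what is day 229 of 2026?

2026-08-17

January has 31 days (229 − 31 = 198 remain).
February has 28 days (198 − 28 = 170 remain).
March has 31 days (170 − 31 = 139 remain).
April has 30 days (139 − 30 = 109 remain).
May has 31 days (109 − 31 = 78 remain).
June has 30 days (78 − 30 = 48 remain).
July has 31 days (48 − 31 = 17 remain).
17 into August → August 17.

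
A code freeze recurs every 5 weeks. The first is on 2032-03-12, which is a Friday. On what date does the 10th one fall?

2033-01-21

The 10th occurrence is 9 intervals after the first: 9 × 35 = 315 days after 2032-03-12.
March has 31 days — 19 days to the end of March leaves 296.
April has 30 days (266 left).
May has 31 days (235 left).
June has 30 days (205 left).
July has 31 days (174 left).
August has 31 days (143 left).
September has 30 days (113 left).
October has 31 days (82 left).
November has 30 days (52 left).
December has 31 days (21 left).
21 days into January → 2033-01-21.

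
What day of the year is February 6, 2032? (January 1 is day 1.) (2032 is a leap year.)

Days in months before February: 31 = 31.
Plus 6 days into February → day 37.

37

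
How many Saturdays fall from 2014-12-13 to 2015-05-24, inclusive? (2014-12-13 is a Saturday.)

24

2014-12-13 is a Saturday; the first Saturday on or after it is 2014-12-13.
From 2014-12-13 to 2015-05-24: 18 + 31 + 28 + 31 + 30 + 24 = 162 days (rest of December, January, February, March, April, May).
162 ÷ 7 = 23 full weeks with remainder 1, so 23 more Saturdays after the first → 24.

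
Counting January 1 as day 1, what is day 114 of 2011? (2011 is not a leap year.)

Jan has 31 days (114 − 31 = 83 remain).
Feb has 28 days (83 − 28 = 55 remain).
Mar has 31 days (55 − 31 = 24 remain).
24 into Apr → Apr 24.

Apr 24, 2011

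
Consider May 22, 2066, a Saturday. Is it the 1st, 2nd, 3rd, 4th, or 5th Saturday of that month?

4th

Day 22 falls in week ⌈22/7⌉ of the month.
Days 1–7 hold the 1st Saturday, 8–14 the 2nd, 15–21 the 3rd, 22–28 the 4th, 29–31 the 5th.
22 is in the range for the 4th.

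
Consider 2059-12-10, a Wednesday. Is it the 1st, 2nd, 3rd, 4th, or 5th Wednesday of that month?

2nd

Day 10 falls in week ⌈10/7⌉ of the month.
Days 1–7 hold the 1st Wednesday, 8–14 the 2nd, 15–21 the 3rd, 22–28 the 4th, 29–31 the 5th.
10 is in the range for the 2nd.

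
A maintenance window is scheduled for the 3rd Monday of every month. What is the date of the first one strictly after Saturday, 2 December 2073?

18 December 2073

December 2073 starts on a Friday; its first Monday is the 4th, so the 3rd Monday is the 18th — 18 December 2073.
18 December 2073 is after 2 December 2073, so that is the next one.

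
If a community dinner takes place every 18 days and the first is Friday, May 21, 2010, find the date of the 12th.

The 12th occurrence is 11 intervals after the first: 11 × 18 = 198 days after May 21, 2010.
May has 31 days — 10 days to the end of May leaves 188.
Jun has 30 days (158 left).
Jul has 31 days (127 left).
Aug has 31 days (96 left).
Sep has 30 days (66 left).
Oct has 31 days (35 left).
Nov has 30 days (5 left).
5 days into Dec → Dec 5, 2010.

Dec 5, 2010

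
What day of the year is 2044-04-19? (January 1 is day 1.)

Days in months before April: 31 + 29 + 31 = 91.
Plus 19 days into April → day 110.

110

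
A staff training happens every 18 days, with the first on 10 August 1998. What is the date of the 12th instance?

24 February 1999

The 12th occurrence is 11 intervals after the first: 11 × 18 = 198 days after 10 August 1998.
August has 31 days — 21 days to the end of August leaves 177.
September has 30 days (147 left).
October has 31 days (116 left).
November has 30 days (86 left).
December has 31 days (55 left).
January has 31 days (24 left).
24 days into February → 24 February 1999.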